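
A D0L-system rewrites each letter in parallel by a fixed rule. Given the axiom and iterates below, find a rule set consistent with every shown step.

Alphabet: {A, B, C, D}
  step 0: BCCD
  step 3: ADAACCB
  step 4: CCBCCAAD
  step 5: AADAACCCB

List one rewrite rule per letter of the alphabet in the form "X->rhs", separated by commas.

  step 4 ⇒ step 5: CCBCCAAD ⇒ A·A·D·A·A·C·C·CB
    A ↦ C
    B ↦ D
    C ↦ A
    D ↦ CB

A->C, B->D, C->A, D->CB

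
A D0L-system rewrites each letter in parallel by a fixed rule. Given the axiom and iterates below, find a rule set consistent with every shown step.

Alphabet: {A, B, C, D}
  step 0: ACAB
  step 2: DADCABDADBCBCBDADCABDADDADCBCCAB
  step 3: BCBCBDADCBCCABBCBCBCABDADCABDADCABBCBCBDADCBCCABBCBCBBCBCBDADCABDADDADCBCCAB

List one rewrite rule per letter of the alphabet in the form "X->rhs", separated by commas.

  step 2 ⇒ step 3: DADCABDADBCBCBDADCABDADDADCBCCAB ⇒ B·CBC·B·DAD·CBC·CAB·B·CBC·B·CAB·DAD·CAB·DAD·CAB·B·CBC·B·DAD·CBC·CAB·B·CBC·B·B·CBC·B·DAD·CAB·DAD·DAD·CBC·CAB
    A ↦ CBC
    B ↦ CAB
    C ↦ DAD
    D ↦ B

A->CBC, B->CAB, C->DAD, D->B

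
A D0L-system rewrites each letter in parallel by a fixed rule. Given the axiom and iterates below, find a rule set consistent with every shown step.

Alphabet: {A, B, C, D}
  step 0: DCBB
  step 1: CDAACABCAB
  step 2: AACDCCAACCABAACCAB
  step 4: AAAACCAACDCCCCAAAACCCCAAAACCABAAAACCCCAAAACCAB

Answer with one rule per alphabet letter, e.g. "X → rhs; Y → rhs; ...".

A->C, B->CAB, C->AA, D->CD

  step 1 ⇒ step 2: CDAACABCAB ⇒ AA·CD·C·C·AA·C·CAB·AA·C·CAB
    A ↦ C
    B ↦ CAB
    C ↦ AA
    D ↦ CD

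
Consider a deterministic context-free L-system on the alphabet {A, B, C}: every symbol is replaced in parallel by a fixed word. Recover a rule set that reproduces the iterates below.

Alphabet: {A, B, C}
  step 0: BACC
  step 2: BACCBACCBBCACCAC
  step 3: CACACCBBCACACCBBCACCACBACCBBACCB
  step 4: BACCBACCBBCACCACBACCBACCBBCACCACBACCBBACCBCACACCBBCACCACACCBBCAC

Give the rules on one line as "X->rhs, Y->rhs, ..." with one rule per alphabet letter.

  step 3 ⇒ step 4: CACACCBBCACACCBBCACCACBACCBBACCB ⇒ B·ACC·B·ACC·B·B·CAC·CAC·B·ACC·B·ACC·B·B·CAC·CAC·B·ACC·B·B·ACC·B·CAC·ACC·B·B·CAC·CAC·ACC·B·B·CAC
    A ↦ ACC
    B ↦ CAC
    C ↦ B

A->ACC, B->CAC, C->B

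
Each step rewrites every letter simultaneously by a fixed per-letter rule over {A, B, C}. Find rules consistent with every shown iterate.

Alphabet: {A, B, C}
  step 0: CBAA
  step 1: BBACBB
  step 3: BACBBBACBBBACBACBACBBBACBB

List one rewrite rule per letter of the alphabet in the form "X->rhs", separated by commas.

A->B, B->BAC, C->B

  step 0 ⇒ step 1: CBAA ⇒ B·BAC·B·B
    A ↦ B
    B ↦ BAC
    C ↦ B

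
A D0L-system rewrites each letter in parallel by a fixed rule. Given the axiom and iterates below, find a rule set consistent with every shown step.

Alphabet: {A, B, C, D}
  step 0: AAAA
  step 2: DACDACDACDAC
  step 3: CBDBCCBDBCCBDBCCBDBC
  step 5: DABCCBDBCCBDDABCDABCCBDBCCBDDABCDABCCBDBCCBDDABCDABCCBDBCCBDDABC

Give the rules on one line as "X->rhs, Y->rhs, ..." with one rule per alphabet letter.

  step 2 ⇒ step 3: DACDACDACDAC ⇒ C·BD·BC·C·BD·BC·C·BD·BC·C·BD·BC
    A ↦ BD
    C ↦ BC
    D ↦ C
    B ↦ DA  (constrained at step 3)

A->BD, B->DA, C->BC, D->C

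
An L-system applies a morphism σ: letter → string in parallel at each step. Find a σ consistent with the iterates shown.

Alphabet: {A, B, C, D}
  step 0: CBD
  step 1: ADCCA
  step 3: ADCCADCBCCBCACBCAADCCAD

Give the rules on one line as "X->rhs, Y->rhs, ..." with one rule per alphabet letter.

A->CBC, B->CC, C->AD, D->A

  step 0 ⇒ step 1: CBD ⇒ AD·CC·A
    B ↦ CC
    C ↦ AD
    D ↦ A
    A ↦ CBC  (constrained at step 1)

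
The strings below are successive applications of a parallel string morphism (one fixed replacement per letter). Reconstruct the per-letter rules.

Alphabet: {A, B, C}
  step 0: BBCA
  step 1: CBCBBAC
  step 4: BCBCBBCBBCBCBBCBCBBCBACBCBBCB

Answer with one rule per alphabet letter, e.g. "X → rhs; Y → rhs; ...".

  step 0 ⇒ step 1: BBCA ⇒ CB·CB·B·AC
    A ↦ AC
    B ↦ CB
    C ↦ B

A->AC, B->CB, C->B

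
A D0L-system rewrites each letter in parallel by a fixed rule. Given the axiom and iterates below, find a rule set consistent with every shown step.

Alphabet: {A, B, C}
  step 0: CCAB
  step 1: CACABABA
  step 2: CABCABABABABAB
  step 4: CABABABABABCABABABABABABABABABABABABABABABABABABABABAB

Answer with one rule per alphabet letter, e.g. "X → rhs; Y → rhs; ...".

  step 1 ⇒ step 2: CACABABA ⇒ CA·B·CA·B·ABA·B·ABA·B
    A ↦ B
    B ↦ ABA
    C ↦ CA

A->B, B->ABA, C->CA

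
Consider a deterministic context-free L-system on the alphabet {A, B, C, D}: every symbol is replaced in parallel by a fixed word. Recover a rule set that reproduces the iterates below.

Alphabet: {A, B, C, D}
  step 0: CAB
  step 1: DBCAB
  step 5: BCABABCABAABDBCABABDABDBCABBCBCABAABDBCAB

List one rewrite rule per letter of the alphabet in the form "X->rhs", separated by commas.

  step 0 ⇒ step 1: CAB ⇒ D·BC·AB
    A ↦ BC
    B ↦ AB
    C ↦ D
    D ↦ A  (constrained at step 1)

A->BC, B->AB, C->D, D->A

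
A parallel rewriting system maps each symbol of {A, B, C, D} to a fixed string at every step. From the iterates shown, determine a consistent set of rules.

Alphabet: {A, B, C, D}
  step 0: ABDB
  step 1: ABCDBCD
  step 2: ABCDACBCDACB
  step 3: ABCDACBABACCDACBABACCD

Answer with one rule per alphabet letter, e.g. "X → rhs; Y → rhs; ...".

  step 2 ⇒ step 3: ABCDACBCDACB ⇒ AB·CD·AC·B·AB·AC·CD·AC·B·AB·AC·CD
    A ↦ AB
    B ↦ CD
    C ↦ AC
    D ↦ B

A->AB, B->CD, C->AC, D->B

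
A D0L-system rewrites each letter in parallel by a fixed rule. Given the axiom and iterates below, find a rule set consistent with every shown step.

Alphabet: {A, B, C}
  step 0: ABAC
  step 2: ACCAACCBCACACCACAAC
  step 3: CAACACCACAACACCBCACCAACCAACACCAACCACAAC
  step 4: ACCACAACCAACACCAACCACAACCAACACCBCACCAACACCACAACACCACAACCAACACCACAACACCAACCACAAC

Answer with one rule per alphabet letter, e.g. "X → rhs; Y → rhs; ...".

  step 3 ⇒ step 4: CAACACCACAACACCBCACCAACCAACACCAACCACAAC ⇒ AC·CA·CA·AC·CA·AC·AC·CA·AC·CA·CA·AC·CA·AC·AC·CBC·AC·CA·AC·AC·CA·CA·AC·AC·CA·CA·AC·CA·AC·AC·CA·CA·AC·AC·CA·AC·CA·CA·AC
    A ↦ CA
    B ↦ CBC
    C ↦ AC

A->CA, B->CBC, C->AC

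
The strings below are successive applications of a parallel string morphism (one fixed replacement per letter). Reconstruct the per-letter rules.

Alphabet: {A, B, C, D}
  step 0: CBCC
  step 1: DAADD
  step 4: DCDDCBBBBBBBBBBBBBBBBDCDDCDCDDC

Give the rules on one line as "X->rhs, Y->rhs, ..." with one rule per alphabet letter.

A->BB, B->AA, C->D, D->DC

  step 0 ⇒ step 1: CBCC ⇒ D·AA·D·D
    B ↦ AA
    C ↦ D
    A ↦ BB  (constrained at step 1)
    D ↦ DC  (constrained at step 1)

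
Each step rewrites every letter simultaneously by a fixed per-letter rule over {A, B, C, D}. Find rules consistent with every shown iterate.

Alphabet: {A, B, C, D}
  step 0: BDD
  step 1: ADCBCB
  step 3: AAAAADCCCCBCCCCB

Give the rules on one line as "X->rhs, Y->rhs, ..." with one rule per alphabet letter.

  step 0 ⇒ step 1: BDD ⇒ AD·CB·CB
    B ↦ AD
    D ↦ CB
    A ↦ C  (constrained at step 1)
    C ↦ AA  (constrained at step 1)

A->C, B->AD, C->AA, D->CB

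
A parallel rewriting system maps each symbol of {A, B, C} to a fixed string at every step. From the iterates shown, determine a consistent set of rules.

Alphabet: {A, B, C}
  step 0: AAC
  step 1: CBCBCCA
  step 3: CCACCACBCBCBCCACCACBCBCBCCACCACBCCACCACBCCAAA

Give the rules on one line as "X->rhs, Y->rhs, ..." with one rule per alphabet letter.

  step 0 ⇒ step 1: AAC ⇒ CB·CB·CCA
    A ↦ CB
    C ↦ CCA
    B ↦ AA  (constrained at step 1)

A->CB, B->AA, C->CCA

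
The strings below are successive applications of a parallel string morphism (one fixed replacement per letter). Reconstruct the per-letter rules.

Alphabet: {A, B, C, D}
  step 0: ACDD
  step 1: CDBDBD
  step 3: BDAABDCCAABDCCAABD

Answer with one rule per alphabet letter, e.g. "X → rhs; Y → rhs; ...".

  step 0 ⇒ step 1: ACDD ⇒ C·D·BD·BD
    A ↦ C
    C ↦ D
    D ↦ BD
    B ↦ AA  (constrained at step 1)

A->C, B->AA, C->D, D->BD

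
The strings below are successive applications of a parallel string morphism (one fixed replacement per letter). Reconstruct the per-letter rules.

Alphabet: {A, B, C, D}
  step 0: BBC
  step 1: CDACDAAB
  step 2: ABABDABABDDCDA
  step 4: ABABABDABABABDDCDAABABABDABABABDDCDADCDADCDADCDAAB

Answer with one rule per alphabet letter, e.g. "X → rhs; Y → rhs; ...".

A->D, B->CDA, C->AB, D->AB

  step 1 ⇒ step 2: CDACDAAB ⇒ AB·AB·D·AB·AB·D·D·CDA
    A ↦ D
    B ↦ CDA
    C ↦ AB
    D ↦ AB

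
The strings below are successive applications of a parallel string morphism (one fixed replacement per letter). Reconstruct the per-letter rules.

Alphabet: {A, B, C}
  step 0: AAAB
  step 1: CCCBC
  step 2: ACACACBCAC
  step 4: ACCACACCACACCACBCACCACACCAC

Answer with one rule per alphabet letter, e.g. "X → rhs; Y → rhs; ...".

  step 1 ⇒ step 2: CCCBC ⇒ AC·AC·AC·BC·AC
    B ↦ BC
    C ↦ AC
  step 0 ⇒ step 1: AAAB ⇒ C·C·C·BC
    A ↦ C

A->C, B->BC, C->AC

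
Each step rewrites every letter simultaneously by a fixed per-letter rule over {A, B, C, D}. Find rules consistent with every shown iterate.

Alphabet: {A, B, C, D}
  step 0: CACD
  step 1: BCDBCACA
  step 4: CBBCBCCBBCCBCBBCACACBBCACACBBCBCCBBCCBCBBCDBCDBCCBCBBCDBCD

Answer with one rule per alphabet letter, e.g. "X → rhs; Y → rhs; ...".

A->D, B->CB, C->BC, D->ACA

  step 0 ⇒ step 1: CACD ⇒ BC·D·BC·ACA
    A ↦ D
    C ↦ BC
    D ↦ ACA
    B ↦ CB  (constrained at step 1)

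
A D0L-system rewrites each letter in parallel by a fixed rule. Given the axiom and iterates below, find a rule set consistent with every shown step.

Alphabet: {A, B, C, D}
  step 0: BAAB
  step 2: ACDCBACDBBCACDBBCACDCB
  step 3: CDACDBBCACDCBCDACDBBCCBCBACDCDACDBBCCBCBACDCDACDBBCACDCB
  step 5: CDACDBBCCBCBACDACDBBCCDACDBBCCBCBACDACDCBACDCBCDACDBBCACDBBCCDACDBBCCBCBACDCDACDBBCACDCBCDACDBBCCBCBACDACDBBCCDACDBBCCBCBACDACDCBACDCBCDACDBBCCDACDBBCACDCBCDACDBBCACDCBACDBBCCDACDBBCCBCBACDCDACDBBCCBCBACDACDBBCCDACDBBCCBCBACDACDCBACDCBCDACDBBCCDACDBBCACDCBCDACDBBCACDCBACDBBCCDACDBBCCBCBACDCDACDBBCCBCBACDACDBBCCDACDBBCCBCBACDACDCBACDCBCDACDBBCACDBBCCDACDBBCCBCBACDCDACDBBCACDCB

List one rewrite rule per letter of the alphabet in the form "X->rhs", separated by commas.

A->CD, B->CB, C->ACD, D->BBC

  step 2 ⇒ step 3: ACDCBACDBBCACDBBCACDCB ⇒ CD·ACD·BBC·ACD·CB·CD·ACD·BBC·CB·CB·ACD·CD·ACD·BBC·CB·CB·ACD·CD·ACD·BBC·ACD·CB
    A ↦ CD
    B ↦ CB
    C ↦ ACD
    D ↦ BBC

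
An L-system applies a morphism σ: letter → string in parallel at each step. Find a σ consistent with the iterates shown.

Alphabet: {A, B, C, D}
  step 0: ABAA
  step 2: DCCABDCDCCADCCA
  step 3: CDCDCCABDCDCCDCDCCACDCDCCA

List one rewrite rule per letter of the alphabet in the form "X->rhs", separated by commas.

  step 2 ⇒ step 3: DCCABDCDCCADCCA ⇒ C·DC·DC·CA·BD·C·DC·C·DC·DC·CA·C·DC·DC·CA
    A ↦ CA
    B ↦ BD
    C ↦ DC
    D ↦ C

A->CA, B->BD, C->DC, D->C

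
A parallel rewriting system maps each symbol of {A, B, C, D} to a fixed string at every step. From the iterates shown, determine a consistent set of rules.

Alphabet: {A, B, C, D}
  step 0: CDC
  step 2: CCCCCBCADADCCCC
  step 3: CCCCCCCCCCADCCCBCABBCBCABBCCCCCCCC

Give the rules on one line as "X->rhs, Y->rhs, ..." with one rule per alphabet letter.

A->CBC, B->AD, C->CC, D->ABB

  step 2 ⇒ step 3: CCCCCBCADADCCCC ⇒ CC·CC·CC·CC·CC·AD·CC·CBC·ABB·CBC·ABB·CC·CC·CC·CC
    A ↦ CBC
    B ↦ AD
    C ↦ CC
    D ↦ ABB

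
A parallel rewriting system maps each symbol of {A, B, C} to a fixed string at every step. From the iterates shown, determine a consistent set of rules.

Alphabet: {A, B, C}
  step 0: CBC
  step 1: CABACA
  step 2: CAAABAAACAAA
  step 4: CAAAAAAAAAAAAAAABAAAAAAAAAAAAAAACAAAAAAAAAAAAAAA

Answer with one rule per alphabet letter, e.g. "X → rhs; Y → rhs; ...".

  step 1 ⇒ step 2: CABACA ⇒ CA·AA·BA·AA·CA·AA
    A ↦ AA
    B ↦ BA
    C ↦ CA

A->AA, B->BA, C->CA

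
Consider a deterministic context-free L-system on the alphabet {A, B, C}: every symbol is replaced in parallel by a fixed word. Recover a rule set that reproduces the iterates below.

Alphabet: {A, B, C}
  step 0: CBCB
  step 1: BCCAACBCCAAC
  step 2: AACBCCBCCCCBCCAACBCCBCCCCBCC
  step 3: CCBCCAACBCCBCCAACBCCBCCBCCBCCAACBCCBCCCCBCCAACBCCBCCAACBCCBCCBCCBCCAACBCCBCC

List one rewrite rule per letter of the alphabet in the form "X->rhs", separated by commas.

  step 2 ⇒ step 3: AACBCCBCCCCBCCAACBCCBCCCCBCC ⇒ C·C·BCC·AAC·BCC·BCC·AAC·BCC·BCC·BCC·BCC·AAC·BCC·BCC·C·C·BCC·AAC·BCC·BCC·AAC·BCC·BCC·BCC·BCC·AAC·BCC·BCC
    A ↦ C
    B ↦ AAC
    C ↦ BCC

A->C, B->AAC, C->BCC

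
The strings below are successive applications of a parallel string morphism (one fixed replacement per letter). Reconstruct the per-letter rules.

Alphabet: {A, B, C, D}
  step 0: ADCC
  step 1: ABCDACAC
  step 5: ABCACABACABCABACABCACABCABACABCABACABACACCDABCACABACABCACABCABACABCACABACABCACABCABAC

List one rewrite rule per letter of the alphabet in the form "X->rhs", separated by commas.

A->AB, B->C, C->AC, D->CD

  step 0 ⇒ step 1: ADCC ⇒ AB·CD·AC·AC
    A ↦ AB
    C ↦ AC
    D ↦ CD
    B ↦ C  (constrained at step 1)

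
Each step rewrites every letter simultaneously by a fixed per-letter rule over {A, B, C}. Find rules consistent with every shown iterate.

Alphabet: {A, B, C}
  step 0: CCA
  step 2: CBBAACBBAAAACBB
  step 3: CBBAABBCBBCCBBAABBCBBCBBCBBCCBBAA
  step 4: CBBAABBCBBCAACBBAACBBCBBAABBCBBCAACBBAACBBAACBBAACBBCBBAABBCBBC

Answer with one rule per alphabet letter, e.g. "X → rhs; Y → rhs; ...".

A->BBC, B->A, C->CBB

  step 3 ⇒ step 4: CBBAABBCBBCCBBAABBCBBCBBCBBCCBBAA ⇒ CBB·A·A·BBC·BBC·A·A·CBB·A·A·CBB·CBB·A·A·BBC·BBC·A·A·CBB·A·A·CBB·A·A·CBB·A·A·CBB·CBB·A·A·BBC·BBC
    A ↦ BBC
    B ↦ A
    C ↦ CBB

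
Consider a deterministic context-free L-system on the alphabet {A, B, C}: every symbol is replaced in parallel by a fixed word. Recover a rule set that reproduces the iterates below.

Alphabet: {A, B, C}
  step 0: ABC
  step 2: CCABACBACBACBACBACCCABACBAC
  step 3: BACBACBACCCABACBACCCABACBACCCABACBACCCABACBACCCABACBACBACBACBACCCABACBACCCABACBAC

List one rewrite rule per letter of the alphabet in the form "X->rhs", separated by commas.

  step 2 ⇒ step 3: CCABACBACBACBACBACCCABACBAC ⇒ BAC·BAC·BAC·CCA·BAC·BAC·CCA·BAC·BAC·CCA·BAC·BAC·CCA·BAC·BAC·CCA·BAC·BAC·BAC·BAC·BAC·CCA·BAC·BAC·CCA·BAC·BAC
    A ↦ BAC
    B ↦ CCA
    C ↦ BAC

A->BAC, B->CCA, C->BAC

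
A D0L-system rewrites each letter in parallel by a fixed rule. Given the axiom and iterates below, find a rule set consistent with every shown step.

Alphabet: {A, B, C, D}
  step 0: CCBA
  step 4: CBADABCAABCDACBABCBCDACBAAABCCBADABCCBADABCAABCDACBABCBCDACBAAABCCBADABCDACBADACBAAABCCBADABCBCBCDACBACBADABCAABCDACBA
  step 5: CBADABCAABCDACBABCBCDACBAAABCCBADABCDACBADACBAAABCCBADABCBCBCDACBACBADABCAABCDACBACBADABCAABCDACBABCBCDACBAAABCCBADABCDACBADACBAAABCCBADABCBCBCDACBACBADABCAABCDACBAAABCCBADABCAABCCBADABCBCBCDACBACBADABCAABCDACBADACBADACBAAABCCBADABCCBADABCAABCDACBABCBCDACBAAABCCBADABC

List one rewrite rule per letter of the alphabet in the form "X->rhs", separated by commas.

A->BC, B->DA, C->CBA, D->AA

  step 4 ⇒ step 5: CBADABCAABCDACBABCBCDACBAAABCCBADABCCBADABCAABCDACBABCBCDACBAAABCCBADABCDACBADACBAAABCCBADABCBCBCDACBACBADABCAABCDACBA ⇒ CBA·DA·BC·AA·BC·DA·CBA·BC·BC·DA·CBA·AA·BC·CBA·DA·BC·DA·CBA·DA·CBA·AA·BC·CBA·DA·BC·BC·BC·DA·CBA·CBA·DA·BC·AA·BC·DA·CBA·CBA·DA·BC·AA·BC·DA·CBA·BC·BC·DA·CBA·AA·BC·CBA·DA·BC·DA·CBA·DA·CBA·AA·BC·CBA·DA·BC·BC·BC·DA·CBA·CBA·DA·BC·AA·BC·DA·CBA·AA·BC·CBA·DA·BC·AA·BC·CBA·DA·BC·BC·BC·DA·CBA·CBA·DA·BC·AA·BC·DA·CBA·DA·CBA·DA·CBA·AA·BC·CBA·DA·BC·CBA·DA·BC·AA·BC·DA·CBA·BC·BC·DA·CBA·AA·BC·CBA·DA·BC
    A ↦ BC
    B ↦ DA
    C ↦ CBA
    D ↦ AA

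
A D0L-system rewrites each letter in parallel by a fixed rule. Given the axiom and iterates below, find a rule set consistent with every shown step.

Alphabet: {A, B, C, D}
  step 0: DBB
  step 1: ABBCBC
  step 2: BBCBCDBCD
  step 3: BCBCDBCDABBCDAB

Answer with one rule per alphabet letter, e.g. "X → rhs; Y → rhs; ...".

  step 2 ⇒ step 3: BBCBCDBCD ⇒ BC·BC·D·BC·D·AB·BC·D·AB
    B ↦ BC
    C ↦ D
    D ↦ AB
  step 1 ⇒ step 2: ABBCBC ⇒ B·BC·BC·D·BC·D
    A ↦ B

A->B, B->BC, C->D, D->AB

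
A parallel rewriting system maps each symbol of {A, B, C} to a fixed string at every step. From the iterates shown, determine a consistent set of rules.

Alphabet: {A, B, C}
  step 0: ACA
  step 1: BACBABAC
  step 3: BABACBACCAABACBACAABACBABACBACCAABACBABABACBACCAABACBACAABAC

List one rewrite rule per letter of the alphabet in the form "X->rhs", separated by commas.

  step 0 ⇒ step 1: ACA ⇒ BAC·BA·BAC
    A ↦ BAC
    C ↦ BA
    B ↦ CAA  (constrained at step 1)

A->BAC, B->CAA, C->BA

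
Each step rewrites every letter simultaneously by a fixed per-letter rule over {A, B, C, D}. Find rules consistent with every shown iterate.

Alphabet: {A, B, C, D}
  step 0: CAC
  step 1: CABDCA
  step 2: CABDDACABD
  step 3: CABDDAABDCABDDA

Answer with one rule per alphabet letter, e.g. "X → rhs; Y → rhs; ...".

  step 2 ⇒ step 3: CABDDACABD ⇒ CA·BD·D·A·A·BD·CA·BD·D·A
    A ↦ BD
    B ↦ D
    C ↦ CA
    D ↦ A

A->BD, B->D, C->CA, D->A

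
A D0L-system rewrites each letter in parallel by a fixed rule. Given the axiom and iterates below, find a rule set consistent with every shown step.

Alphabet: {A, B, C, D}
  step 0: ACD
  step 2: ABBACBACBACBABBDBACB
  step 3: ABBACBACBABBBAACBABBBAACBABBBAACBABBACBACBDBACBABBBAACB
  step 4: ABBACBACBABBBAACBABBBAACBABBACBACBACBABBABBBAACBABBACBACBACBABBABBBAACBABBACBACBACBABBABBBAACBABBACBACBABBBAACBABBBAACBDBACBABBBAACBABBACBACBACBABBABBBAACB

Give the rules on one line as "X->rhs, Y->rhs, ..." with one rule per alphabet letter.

A->ABB, B->ACB, C->BA, D->DB

  step 3 ⇒ step 4: ABBACBACBABBBAACBABBBAACBABBBAACBABBACBACBDBACBABBBAACB ⇒ ABB·ACB·ACB·ABB·BA·ACB·ABB·BA·ACB·ABB·ACB·ACB·ACB·ABB·ABB·BA·ACB·ABB·ACB·ACB·ACB·ABB·ABB·BA·ACB·ABB·ACB·ACB·ACB·ABB·ABB·BA·ACB·ABB·ACB·ACB·ABB·BA·ACB·ABB·BA·ACB·DB·ACB·ABB·BA·ACB·ABB·ACB·ACB·ACB·ABB·ABB·BA·ACB
    A ↦ ABB
    B ↦ ACB
    C ↦ BA
    D ↦ DB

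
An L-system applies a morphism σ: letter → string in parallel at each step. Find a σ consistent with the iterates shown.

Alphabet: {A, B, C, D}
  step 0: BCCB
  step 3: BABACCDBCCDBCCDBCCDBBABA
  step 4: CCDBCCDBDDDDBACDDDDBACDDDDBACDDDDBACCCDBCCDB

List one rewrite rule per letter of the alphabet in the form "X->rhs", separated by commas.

A->CDB, B->C, C->DD, D->BA

  step 3 ⇒ step 4: BABACCDBCCDBCCDBCCDBBABA ⇒ C·CDB·C·CDB·DD·DD·BA·C·DD·DD·BA·C·DD·DD·BA·C·DD·DD·BA·C·C·CDB·C·CDB
    A ↦ CDB
    B ↦ C
    C ↦ DD
    D ↦ BA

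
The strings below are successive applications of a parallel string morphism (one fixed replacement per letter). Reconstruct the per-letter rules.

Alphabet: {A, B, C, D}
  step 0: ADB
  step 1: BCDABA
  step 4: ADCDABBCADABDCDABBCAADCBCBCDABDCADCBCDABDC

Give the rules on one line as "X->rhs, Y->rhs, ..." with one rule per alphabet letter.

A->BC, B->A, C->DC, D->DAB

  step 0 ⇒ step 1: ADB ⇒ BC·DAB·A
    A ↦ BC
    B ↦ A
    D ↦ DAB
    C ↦ DC  (constrained at step 1)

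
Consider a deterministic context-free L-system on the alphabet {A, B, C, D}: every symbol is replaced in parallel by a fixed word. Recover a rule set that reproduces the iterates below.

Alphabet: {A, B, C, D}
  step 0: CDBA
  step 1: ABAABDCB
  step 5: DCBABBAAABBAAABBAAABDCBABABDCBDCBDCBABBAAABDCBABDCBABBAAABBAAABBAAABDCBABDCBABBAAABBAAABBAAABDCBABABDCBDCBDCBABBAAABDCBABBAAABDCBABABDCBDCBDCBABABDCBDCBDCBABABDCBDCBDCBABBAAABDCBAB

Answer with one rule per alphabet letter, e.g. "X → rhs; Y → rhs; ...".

A->DCB, B->AB, C->A, D->BA

  step 0 ⇒ step 1: CDBA ⇒ A·BA·AB·DCB
    A ↦ DCB
    B ↦ AB
    C ↦ A
    D ↦ BA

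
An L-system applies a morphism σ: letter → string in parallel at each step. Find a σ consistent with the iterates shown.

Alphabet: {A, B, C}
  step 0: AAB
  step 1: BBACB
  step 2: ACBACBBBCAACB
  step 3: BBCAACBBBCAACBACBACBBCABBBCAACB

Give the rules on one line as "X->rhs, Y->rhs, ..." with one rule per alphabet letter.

  step 2 ⇒ step 3: ACBACBBBCAACB ⇒ B·BCA·ACB·B·BCA·ACB·ACB·ACB·BCA·B·B·BCA·ACB
    A ↦ B
    B ↦ ACB
    C ↦ BCA

A->B, B->ACB, C->BCA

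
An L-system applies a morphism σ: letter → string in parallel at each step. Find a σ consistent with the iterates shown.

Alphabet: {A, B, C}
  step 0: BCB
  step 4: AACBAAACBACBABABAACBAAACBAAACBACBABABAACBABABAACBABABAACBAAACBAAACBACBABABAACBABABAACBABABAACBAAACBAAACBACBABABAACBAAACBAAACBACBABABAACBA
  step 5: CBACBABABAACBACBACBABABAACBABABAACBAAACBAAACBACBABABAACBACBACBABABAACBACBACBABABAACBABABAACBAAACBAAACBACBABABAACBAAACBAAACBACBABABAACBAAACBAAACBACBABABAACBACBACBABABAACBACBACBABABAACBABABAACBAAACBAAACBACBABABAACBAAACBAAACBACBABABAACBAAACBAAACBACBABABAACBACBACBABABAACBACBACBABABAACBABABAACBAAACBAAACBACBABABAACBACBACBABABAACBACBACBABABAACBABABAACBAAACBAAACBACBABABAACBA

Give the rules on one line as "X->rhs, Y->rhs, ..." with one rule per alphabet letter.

  step 4 ⇒ step 5: AACBAAACBACBABABAACBAAACBAAACBACBABABAACBABABAACBABABAACBAAACBAAACBACBABABAACBABABAACBABABAACBAAACBAAACBACBABABAACBAAACBAAACBACBABABAACBA ⇒ CBA·CBA·BAB·AA·CBA·CBA·CBA·BAB·AA·CBA·BAB·AA·CBA·AA·CBA·AA·CBA·CBA·BAB·AA·CBA·CBA·CBA·BAB·AA·CBA·CBA·CBA·BAB·AA·CBA·BAB·AA·CBA·AA·CBA·AA·CBA·CBA·BAB·AA·CBA·AA·CBA·AA·CBA·CBA·BAB·AA·CBA·AA·CBA·AA·CBA·CBA·BAB·AA·CBA·CBA·CBA·BAB·AA·CBA·CBA·CBA·BAB·AA·CBA·BAB·AA·CBA·AA·CBA·AA·CBA·CBA·BAB·AA·CBA·AA·CBA·AA·CBA·CBA·BAB·AA·CBA·AA·CBA·AA·CBA·CBA·BAB·AA·CBA·CBA·CBA·BAB·AA·CBA·CBA·CBA·BAB·AA·CBA·BAB·AA·CBA·AA·CBA·AA·CBA·CBA·BAB·AA·CBA·CBA·CBA·BAB·AA·CBA·CBA·CBA·BAB·AA·CBA·BAB·AA·CBA·AA·CBA·AA·CBA·CBA·BAB·AA·CBA
    A ↦ CBA
    B ↦ AA
    C ↦ BAB

A->CBA, B->AA, C->BAB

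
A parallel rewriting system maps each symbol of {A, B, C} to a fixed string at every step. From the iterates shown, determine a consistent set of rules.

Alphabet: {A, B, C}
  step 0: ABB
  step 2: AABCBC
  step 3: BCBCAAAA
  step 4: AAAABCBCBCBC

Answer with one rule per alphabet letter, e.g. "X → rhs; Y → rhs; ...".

A->BC, B->A, C->A

  step 3 ⇒ step 4: BCBCAAAA ⇒ A·A·A·A·BC·BC·BC·BC
    A ↦ BC
    B ↦ A
    C ↦ A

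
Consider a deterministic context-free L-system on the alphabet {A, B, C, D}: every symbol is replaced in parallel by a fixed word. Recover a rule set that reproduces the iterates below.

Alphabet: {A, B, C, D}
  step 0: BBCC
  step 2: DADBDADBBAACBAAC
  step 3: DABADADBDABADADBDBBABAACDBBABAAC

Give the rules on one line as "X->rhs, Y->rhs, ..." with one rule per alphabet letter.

A->BA, B->DB, C->AC, D->DA

  step 2 ⇒ step 3: DADBDADBBAACBAAC ⇒ DA·BA·DA·DB·DA·BA·DA·DB·DB·BA·BA·AC·DB·BA·BA·AC
    A ↦ BA
    B ↦ DB
    C ↦ AC
    D ↦ DA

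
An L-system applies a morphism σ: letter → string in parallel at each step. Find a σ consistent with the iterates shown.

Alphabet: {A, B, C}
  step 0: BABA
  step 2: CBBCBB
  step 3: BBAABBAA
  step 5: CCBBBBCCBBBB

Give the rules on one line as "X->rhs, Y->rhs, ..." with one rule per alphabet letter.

A->C, B->A, C->BB

  step 2 ⇒ step 3: CBBCBB ⇒ BB·A·A·BB·A·A
    B ↦ A
    C ↦ BB
    A ↦ C  (constrained at step 0)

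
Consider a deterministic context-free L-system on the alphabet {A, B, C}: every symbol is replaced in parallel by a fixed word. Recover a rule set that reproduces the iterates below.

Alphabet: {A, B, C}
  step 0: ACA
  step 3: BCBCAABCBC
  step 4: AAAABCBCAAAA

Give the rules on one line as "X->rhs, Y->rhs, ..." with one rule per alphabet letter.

  step 3 ⇒ step 4: BCBCAABCBC ⇒ A·A·A·A·BC·BC·A·A·A·A
    A ↦ BC
    B ↦ A
    C ↦ A

A->BC, B->A, C->A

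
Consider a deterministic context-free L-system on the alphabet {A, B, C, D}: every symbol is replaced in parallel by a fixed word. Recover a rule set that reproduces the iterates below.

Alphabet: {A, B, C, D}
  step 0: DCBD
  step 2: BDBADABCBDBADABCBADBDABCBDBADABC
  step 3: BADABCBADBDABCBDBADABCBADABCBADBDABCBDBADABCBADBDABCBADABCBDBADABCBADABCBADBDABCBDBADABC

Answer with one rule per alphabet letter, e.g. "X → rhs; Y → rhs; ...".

  step 2 ⇒ step 3: BDBADABCBDBADABCBADBDABCBDBADABC ⇒ BAD·ABC·BAD·BD·ABC·BD·BAD·ABC·BAD·ABC·BAD·BD·ABC·BD·BAD·ABC·BAD·BD·ABC·BAD·ABC·BD·BAD·ABC·BAD·ABC·BAD·BD·ABC·BD·BAD·ABC
    A ↦ BD
    B ↦ BAD
    C ↦ ABC
    D ↦ ABC

A->BD, B->BAD, C->ABC, D->ABC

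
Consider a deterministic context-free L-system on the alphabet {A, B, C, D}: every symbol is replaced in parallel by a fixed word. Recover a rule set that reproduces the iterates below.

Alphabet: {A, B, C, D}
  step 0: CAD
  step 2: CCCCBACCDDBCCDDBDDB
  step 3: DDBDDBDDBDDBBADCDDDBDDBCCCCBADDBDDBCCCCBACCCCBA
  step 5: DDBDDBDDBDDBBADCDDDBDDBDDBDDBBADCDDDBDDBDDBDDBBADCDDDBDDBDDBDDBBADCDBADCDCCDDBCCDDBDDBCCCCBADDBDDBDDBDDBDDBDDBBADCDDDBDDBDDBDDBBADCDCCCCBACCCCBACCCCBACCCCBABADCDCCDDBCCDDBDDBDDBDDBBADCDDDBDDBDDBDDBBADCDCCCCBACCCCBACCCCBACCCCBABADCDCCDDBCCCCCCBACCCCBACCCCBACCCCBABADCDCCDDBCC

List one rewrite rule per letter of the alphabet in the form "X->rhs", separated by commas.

A->DCD, B->BA, C->DDB, D->CC

  step 2 ⇒ step 3: CCCCBACCDDBCCDDBDDB ⇒ DDB·DDB·DDB·DDB·BA·DCD·DDB·DDB·CC·CC·BA·DDB·DDB·CC·CC·BA·CC·CC·BA
    A ↦ DCD
    B ↦ BA
    C ↦ DDB
    D ↦ CC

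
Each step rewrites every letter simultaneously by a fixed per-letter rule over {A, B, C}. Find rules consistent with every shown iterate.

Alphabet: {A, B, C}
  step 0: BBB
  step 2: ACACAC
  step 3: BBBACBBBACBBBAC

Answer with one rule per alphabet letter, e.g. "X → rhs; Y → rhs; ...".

A->BBB, B->C, C->AC

  step 2 ⇒ step 3: ACACAC ⇒ BBB·AC·BBB·AC·BBB·AC
    A ↦ BBB
    C ↦ AC
    B ↦ C  (constrained at step 0)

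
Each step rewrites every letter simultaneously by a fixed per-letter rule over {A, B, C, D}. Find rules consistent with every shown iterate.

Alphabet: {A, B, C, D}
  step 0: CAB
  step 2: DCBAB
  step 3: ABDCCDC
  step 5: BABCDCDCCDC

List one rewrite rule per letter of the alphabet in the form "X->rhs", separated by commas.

  step 2 ⇒ step 3: DCBAB ⇒ A·B·DC·C·DC
    A ↦ C
    B ↦ DC
    C ↦ B
    D ↦ A

A->C, B->DC, C->B, D->A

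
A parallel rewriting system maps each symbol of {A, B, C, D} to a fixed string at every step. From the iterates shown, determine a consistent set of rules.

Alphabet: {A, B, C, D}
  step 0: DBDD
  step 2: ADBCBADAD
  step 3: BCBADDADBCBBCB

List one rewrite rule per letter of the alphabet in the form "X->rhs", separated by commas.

A->BC, B->AD, C->D, D->B

  step 2 ⇒ step 3: ADBCBADAD ⇒ BC·B·AD·D·AD·BC·B·BC·B
    A ↦ BC
    B ↦ AD
    C ↦ D
    D ↦ B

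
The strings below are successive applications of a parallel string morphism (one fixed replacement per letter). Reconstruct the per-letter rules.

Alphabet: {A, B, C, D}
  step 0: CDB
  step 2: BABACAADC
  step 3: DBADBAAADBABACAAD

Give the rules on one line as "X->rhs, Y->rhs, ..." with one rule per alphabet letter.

  step 2 ⇒ step 3: BABACAADC ⇒ D·BA·D·BA·AAD·BA·BA·C·AAD
    A ↦ BA
    B ↦ D
    C ↦ AAD
    D ↦ C

A->BA, B->D, C->AAD, D->C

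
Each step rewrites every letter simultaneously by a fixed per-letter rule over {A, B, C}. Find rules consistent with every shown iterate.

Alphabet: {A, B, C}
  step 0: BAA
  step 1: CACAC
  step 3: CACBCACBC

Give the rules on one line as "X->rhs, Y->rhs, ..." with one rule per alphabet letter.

  step 0 ⇒ step 1: BAA ⇒ C·AC·AC
    A ↦ AC
    B ↦ C
    C ↦ B  (constrained at step 1)

A->AC, B->C, C->B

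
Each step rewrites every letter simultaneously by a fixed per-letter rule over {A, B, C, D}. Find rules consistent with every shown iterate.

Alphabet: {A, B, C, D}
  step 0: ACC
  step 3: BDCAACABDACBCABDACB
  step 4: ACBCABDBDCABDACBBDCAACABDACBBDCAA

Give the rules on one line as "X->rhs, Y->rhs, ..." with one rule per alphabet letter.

  step 3 ⇒ step 4: BDCAACABDACBCABDACB ⇒ A·CB·CA·BD·BD·CA·BD·A·CB·BD·CA·A·CA·BD·A·CB·BD·CA·A
    A ↦ BD
    B ↦ A
    C ↦ CA
    D ↦ CB

A->BD, B->A, C->CA, D->CB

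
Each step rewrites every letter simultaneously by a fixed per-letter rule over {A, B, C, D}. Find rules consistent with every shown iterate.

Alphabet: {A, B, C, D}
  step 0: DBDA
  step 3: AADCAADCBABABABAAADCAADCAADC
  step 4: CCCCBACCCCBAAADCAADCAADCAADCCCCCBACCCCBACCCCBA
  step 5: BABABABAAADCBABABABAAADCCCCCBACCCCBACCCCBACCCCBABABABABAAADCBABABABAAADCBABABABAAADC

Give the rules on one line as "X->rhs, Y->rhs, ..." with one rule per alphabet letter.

A->C, B->AAD, C->BA, D->CC

  step 4 ⇒ step 5: CCCCBACCCCBAAADCAADCAADCAADCCCCCBACCCCBACCCCBA ⇒ BA·BA·BA·BA·AAD·C·BA·BA·BA·BA·AAD·C·C·C·CC·BA·C·C·CC·BA·C·C·CC·BA·C·C·CC·BA·BA·BA·BA·BA·AAD·C·BA·BA·BA·BA·AAD·C·BA·BA·BA·BA·AAD·C
    A ↦ C
    B ↦ AAD
    C ↦ BA
    D ↦ CC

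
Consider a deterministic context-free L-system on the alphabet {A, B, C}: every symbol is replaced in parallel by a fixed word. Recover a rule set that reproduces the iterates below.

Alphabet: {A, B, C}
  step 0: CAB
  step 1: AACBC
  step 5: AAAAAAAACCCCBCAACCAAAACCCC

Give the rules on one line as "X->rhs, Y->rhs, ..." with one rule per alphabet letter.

  step 0 ⇒ step 1: CAB ⇒ AA·C·BC
    A ↦ C
    B ↦ BC
    C ↦ AA

A->C, B->BC, C->AA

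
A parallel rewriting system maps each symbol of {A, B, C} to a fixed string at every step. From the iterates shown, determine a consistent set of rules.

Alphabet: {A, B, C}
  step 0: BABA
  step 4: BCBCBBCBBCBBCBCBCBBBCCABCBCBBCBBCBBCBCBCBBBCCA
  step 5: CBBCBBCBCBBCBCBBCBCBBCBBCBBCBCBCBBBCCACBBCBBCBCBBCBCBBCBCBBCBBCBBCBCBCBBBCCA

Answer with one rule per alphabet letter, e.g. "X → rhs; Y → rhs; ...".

  step 4 ⇒ step 5: BCBCBBCBBCBBCBCBCBBBCCABCBCBBCBBCBBCBCBCBBBCCA ⇒ CB·B·CB·B·CB·CB·B·CB·CB·B·CB·CB·B·CB·B·CB·B·CB·CB·CB·B·B·CCA·CB·B·CB·B·CB·CB·B·CB·CB·B·CB·CB·B·CB·B·CB·B·CB·CB·CB·B·B·CCA
    A ↦ CCA
    B ↦ CB
    C ↦ B

A->CCA, B->CB, C->B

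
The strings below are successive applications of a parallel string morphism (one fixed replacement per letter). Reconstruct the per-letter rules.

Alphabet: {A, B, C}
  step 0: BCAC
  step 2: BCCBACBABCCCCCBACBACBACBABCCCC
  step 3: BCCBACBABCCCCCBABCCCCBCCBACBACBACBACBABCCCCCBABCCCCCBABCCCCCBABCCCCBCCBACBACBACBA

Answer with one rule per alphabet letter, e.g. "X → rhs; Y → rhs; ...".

A->CCC, B->BC, C->CBA

  step 2 ⇒ step 3: BCCBACBABCCCCCBACBACBACBABCCCC ⇒ BC·CBA·CBA·BC·CCC·CBA·BC·CCC·BC·CBA·CBA·CBA·CBA·CBA·BC·CCC·CBA·BC·CCC·CBA·BC·CCC·CBA·BC·CCC·BC·CBA·CBA·CBA·CBA
    A ↦ CCC
    B ↦ BC
    C ↦ CBA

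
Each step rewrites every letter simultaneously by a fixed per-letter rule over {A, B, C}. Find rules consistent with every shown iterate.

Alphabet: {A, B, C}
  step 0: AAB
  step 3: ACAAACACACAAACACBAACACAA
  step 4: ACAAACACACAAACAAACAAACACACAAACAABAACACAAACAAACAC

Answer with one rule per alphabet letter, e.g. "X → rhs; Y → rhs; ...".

A->AC, B->BA, C->AA

  step 3 ⇒ step 4: ACAAACACACAAACACBAACACAA ⇒ AC·AA·AC·AC·AC·AA·AC·AA·AC·AA·AC·AC·AC·AA·AC·AA·BA·AC·AC·AA·AC·AA·AC·AC
    A ↦ AC
    B ↦ BA
    C ↦ AA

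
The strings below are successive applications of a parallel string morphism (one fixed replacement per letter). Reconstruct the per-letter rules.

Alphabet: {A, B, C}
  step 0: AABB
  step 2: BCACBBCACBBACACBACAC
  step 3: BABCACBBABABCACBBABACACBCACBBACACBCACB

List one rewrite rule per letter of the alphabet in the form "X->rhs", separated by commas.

A->CAC, B->BA, C->B

  step 2 ⇒ step 3: BCACBBCACBBACACBACAC ⇒ BA·B·CAC·B·BA·BA·B·CAC·B·BA·BA·CAC·B·CAC·B·BA·CAC·B·CAC·B
    A ↦ CAC
    B ↦ BA
    C ↦ B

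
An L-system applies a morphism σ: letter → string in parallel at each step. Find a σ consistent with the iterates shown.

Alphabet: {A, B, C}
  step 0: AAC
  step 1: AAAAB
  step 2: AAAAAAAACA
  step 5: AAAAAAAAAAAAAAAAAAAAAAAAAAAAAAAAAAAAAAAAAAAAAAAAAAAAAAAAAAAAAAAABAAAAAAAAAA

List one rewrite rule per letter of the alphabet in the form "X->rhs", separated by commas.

A->AA, B->CA, C->B

  step 1 ⇒ step 2: AAAAB ⇒ AA·AA·AA·AA·CA
    A ↦ AA
    B ↦ CA
  step 0 ⇒ step 1: AAC ⇒ AA·AA·B
    C ↦ B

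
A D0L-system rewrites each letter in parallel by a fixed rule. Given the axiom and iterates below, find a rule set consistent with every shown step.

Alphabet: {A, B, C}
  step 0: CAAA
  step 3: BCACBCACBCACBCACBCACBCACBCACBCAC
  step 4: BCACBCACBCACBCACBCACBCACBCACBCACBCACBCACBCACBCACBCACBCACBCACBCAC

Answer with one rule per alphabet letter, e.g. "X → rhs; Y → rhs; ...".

A->BC, B->BC, C->AC

  step 3 ⇒ step 4: BCACBCACBCACBCACBCACBCACBCACBCAC ⇒ BC·AC·BC·AC·BC·AC·BC·AC·BC·AC·BC·AC·BC·AC·BC·AC·BC·AC·BC·AC·BC·AC·BC·AC·BC·AC·BC·AC·BC·AC·BC·AC
    A ↦ BC
    B ↦ BC
    C ↦ AC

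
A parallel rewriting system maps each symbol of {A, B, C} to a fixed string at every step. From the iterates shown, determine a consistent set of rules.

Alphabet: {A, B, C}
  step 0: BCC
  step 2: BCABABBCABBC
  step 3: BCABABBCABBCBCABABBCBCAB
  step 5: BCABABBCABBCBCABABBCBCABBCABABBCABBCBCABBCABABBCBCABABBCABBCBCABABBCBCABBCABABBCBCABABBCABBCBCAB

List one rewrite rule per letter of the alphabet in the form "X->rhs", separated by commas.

A->AB, B->BC, C->AB

  step 2 ⇒ step 3: BCABABBCABBC ⇒ BC·AB·AB·BC·AB·BC·BC·AB·AB·BC·BC·AB
    A ↦ AB
    B ↦ BC
    C ↦ AB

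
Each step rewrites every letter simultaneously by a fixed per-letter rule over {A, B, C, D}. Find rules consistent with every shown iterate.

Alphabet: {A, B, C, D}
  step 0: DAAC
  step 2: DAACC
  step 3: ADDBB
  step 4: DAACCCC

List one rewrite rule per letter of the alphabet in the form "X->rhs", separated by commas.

A->D, B->CC, C->B, D->A

  step 3 ⇒ step 4: ADDBB ⇒ D·A·A·CC·CC
    A ↦ D
    B ↦ CC
    D ↦ A
  step 2 ⇒ step 3: DAACC ⇒ A·D·D·B·B
    C ↦ B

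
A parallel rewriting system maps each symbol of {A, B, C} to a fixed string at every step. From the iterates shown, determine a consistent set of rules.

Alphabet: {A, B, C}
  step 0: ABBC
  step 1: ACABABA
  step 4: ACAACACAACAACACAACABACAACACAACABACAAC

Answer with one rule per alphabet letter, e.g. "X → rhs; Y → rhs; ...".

  step 0 ⇒ step 1: ABBC ⇒ AC·AB·AB·A
    A ↦ AC
    B ↦ AB
    C ↦ A

A->AC, B->AB, C->A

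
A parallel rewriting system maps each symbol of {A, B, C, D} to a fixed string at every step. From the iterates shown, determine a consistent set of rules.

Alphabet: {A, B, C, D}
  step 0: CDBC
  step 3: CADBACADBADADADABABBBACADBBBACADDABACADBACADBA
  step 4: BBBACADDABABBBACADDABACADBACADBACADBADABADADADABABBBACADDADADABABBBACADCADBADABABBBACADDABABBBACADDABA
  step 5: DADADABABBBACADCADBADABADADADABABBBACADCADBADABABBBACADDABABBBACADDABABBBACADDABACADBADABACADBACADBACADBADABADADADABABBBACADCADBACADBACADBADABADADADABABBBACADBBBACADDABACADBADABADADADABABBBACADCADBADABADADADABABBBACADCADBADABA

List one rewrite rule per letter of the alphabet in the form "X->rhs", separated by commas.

  step 4 ⇒ step 5: BBBACADDABABBBACADDABACADBACADBACADBADABADADADABABBBACADDADADABABBBACADCADBADABABBBACADDABABBBACADDABA ⇒ DA·DA·DA·BA·BB·BA·CAD·CAD·BA·DA·BA·DA·DA·DA·BA·BB·BA·CAD·CAD·BA·DA·BA·BB·BA·CAD·DA·BA·BB·BA·CAD·DA·BA·BB·BA·CAD·DA·BA·CAD·BA·DA·BA·CAD·BA·CAD·BA·CAD·BA·DA·BA·DA·DA·DA·BA·BB·BA·CAD·CAD·BA·CAD·BA·CAD·BA·DA·BA·DA·DA·DA·BA·BB·BA·CAD·BB·BA·CAD·DA·BA·CAD·BA·DA·BA·DA·DA·DA·BA·BB·BA·CAD·CAD·BA·DA·BA·DA·DA·DA·BA·BB·BA·CAD·CAD·BA·DA·BA
    A ↦ BA
    B ↦ DA
    C ↦ BB
    D ↦ CAD

A->BA, B->DA, C->BB, D->CAD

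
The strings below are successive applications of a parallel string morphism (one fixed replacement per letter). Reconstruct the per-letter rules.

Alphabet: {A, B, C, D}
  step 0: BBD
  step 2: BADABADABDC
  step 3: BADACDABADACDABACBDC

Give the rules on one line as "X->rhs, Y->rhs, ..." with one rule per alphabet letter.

A->DA, B->BA, C->BDC, D->C

  step 2 ⇒ step 3: BADABADABDC ⇒ BA·DA·C·DA·BA·DA·C·DA·BA·C·BDC
    A ↦ DA
    B ↦ BA
    C ↦ BDC
    D ↦ C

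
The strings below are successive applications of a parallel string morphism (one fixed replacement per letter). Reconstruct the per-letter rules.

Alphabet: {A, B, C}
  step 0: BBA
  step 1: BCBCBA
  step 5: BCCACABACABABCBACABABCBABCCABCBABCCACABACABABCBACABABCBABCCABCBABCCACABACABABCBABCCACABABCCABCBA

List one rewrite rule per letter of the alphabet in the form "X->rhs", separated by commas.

  step 0 ⇒ step 1: BBA ⇒ BC·BC·BA
    A ↦ BA
    B ↦ BC
    C ↦ CA  (constrained at step 1)

A->BA, B->BC, C->CA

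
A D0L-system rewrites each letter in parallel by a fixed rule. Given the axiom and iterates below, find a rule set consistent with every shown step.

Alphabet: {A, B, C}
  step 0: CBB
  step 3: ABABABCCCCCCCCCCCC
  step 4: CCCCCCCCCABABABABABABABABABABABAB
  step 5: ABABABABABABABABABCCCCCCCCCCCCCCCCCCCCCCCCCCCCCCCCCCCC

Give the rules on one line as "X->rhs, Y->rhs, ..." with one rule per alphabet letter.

  step 4 ⇒ step 5: CCCCCCCCCABABABABABABABABABABABAB ⇒ AB·AB·AB·AB·AB·AB·AB·AB·AB·C·CC·C·CC·C·CC·C·CC·C·CC·C·CC·C·CC·C·CC·C·CC·C·CC·C·CC·C·CC
    A ↦ C
    B ↦ CC
    C ↦ AB

A->C, B->CC, C->AB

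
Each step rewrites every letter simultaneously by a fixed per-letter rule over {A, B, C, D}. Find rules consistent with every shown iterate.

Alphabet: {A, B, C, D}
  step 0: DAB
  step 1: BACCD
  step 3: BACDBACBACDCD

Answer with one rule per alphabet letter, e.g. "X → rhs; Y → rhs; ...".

A->C, B->D, C->D, D->BAC

  step 0 ⇒ step 1: DAB ⇒ BAC·C·D
    A ↦ C
    B ↦ D
    D ↦ BAC
    C ↦ D  (constrained at step 1)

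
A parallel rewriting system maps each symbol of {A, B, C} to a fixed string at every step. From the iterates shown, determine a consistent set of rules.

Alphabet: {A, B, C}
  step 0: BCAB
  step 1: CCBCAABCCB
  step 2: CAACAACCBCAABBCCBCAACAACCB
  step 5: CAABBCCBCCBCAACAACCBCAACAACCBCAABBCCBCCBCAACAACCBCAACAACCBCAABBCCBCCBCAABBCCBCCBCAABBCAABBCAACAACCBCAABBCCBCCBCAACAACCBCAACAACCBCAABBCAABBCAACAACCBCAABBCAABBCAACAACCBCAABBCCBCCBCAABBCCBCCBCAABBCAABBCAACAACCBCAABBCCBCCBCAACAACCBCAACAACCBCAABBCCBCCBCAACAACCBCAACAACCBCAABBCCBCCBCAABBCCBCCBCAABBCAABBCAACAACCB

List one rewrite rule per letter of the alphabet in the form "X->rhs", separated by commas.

  step 1 ⇒ step 2: CCBCAABCCB ⇒ CAA·CAA·CCB·CAA·B·B·CCB·CAA·CAA·CCB
    A ↦ B
    B ↦ CCB
    C ↦ CAA

A->B, B->CCB, C->CAA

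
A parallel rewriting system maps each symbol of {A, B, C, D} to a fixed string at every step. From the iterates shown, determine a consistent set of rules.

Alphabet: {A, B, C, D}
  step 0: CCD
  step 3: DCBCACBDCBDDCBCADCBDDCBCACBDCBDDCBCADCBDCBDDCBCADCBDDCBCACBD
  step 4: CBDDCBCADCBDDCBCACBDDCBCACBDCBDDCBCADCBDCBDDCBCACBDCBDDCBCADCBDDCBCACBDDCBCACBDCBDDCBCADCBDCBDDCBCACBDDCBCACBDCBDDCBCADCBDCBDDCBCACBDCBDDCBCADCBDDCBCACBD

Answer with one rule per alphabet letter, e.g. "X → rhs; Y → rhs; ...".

  step 3 ⇒ step 4: DCBCACBDCBDDCBCADCBDDCBCACBDCBDDCBCADCBDCBDDCBCADCBDDCBCACBD ⇒ CBD·DCB·CA·DCB·D·DCB·CA·CBD·DCB·CA·CBD·CBD·DCB·CA·DCB·D·CBD·DCB·CA·CBD·CBD·DCB·CA·DCB·D·DCB·CA·CBD·DCB·CA·CBD·CBD·DCB·CA·DCB·D·CBD·DCB·CA·CBD·DCB·CA·CBD·CBD·DCB·CA·DCB·D·CBD·DCB·CA·CBD·CBD·DCB·CA·DCB·D·DCB·CA·CBD
    A ↦ D
    B ↦ CA
    C ↦ DCB
    D ↦ CBD

A->D, B->CA, C->DCB, D->CBD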